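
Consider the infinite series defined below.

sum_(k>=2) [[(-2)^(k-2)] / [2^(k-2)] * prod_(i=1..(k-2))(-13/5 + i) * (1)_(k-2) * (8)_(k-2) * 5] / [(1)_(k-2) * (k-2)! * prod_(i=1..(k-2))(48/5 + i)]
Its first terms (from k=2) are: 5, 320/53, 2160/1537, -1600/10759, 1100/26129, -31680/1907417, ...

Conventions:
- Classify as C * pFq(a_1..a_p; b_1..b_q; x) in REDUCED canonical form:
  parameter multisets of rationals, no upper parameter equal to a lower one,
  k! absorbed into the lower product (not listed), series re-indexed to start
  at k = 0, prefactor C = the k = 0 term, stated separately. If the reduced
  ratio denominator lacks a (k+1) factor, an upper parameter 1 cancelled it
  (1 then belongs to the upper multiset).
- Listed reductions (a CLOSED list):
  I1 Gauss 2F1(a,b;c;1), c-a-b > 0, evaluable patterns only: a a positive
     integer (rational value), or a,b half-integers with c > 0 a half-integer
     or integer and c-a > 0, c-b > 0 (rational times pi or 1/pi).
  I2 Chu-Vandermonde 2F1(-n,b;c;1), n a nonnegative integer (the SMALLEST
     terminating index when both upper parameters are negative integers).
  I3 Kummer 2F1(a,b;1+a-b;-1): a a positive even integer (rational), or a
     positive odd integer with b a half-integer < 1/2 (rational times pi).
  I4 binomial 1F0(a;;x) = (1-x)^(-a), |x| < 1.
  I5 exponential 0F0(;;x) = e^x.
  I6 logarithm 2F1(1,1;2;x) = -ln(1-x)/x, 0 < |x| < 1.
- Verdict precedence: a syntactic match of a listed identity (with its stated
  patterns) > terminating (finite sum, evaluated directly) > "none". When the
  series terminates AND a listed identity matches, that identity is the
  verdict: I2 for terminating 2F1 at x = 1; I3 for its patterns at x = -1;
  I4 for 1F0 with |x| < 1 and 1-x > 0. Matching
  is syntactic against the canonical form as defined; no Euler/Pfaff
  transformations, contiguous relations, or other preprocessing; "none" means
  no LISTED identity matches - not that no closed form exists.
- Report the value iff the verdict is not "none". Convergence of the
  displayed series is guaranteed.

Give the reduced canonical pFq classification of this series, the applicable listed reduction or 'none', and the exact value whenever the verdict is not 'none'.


Key step: t_0 = 5 here, and the two k-th powers (prefactor 5) combine into one argument.
Ratio: r(k) = (-1) * (k-8/5) (k+8) / [(k+53/5) (k+1)] - poly over poly, x = (-1) from leading terms; C = 5 at k = 0.

Classification (C = 5): 2F1 with upper {-8/5, 8}, lower {53/5}, argument x = -1. Verdict (x = -1): Kummer's theorem (I3) applies (x = -1; c = 53/5 equals 1+a-b for upper {-8/5, 8}: listed pattern). Exact value: 53922/4375.


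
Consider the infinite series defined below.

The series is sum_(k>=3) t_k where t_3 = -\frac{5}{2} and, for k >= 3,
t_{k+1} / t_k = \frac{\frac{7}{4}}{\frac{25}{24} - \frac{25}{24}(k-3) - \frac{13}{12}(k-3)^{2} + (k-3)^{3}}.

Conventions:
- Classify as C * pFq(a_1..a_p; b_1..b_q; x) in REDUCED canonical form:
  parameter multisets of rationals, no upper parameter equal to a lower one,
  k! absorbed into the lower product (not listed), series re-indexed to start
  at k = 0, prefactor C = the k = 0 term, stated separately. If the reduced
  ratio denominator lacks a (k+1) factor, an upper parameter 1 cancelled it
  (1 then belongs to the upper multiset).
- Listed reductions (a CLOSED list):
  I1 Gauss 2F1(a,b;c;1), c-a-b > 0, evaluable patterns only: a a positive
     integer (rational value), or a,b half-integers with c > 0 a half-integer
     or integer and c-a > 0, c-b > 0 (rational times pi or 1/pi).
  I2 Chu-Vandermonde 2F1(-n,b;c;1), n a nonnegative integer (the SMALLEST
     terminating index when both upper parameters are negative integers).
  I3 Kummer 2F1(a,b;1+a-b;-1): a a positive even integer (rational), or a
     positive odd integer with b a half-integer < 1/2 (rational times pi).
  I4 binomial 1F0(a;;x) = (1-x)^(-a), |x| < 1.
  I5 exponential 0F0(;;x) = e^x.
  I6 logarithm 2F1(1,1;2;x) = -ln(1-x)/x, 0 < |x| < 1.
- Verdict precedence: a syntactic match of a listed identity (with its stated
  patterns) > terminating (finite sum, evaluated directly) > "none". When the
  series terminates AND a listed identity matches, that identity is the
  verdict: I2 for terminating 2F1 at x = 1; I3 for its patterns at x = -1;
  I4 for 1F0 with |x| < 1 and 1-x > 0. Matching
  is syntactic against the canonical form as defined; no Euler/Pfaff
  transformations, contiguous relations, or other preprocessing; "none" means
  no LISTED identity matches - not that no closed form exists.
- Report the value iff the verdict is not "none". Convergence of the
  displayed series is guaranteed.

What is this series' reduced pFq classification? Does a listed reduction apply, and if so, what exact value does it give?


Structural cue: x = \frac{7}{4} and factor the ratio over Q (C = -5/2, x = 7/4): negated roots = parameters.
Adjacent-term ratio: r(k) = \frac{7}{4} * 1 / [(k-\frac{5}{4}) (k-\frac{5}{6}) (k+1)] ; factor over Q: parameters, x = \frac{7}{4}, and C = -\frac{5}{2}.

Reduced: x = \frac{7}{4}, 0F2, upper = {-}, lower = {-\frac{5}{4}, -\frac{5}{6}}, C = -\frac{5}{2}. Verdict: none - at argument \frac{7}{4} the multisets {-} ; {-\frac{5}{4}, -\frac{5}{6}} match no listed identity.


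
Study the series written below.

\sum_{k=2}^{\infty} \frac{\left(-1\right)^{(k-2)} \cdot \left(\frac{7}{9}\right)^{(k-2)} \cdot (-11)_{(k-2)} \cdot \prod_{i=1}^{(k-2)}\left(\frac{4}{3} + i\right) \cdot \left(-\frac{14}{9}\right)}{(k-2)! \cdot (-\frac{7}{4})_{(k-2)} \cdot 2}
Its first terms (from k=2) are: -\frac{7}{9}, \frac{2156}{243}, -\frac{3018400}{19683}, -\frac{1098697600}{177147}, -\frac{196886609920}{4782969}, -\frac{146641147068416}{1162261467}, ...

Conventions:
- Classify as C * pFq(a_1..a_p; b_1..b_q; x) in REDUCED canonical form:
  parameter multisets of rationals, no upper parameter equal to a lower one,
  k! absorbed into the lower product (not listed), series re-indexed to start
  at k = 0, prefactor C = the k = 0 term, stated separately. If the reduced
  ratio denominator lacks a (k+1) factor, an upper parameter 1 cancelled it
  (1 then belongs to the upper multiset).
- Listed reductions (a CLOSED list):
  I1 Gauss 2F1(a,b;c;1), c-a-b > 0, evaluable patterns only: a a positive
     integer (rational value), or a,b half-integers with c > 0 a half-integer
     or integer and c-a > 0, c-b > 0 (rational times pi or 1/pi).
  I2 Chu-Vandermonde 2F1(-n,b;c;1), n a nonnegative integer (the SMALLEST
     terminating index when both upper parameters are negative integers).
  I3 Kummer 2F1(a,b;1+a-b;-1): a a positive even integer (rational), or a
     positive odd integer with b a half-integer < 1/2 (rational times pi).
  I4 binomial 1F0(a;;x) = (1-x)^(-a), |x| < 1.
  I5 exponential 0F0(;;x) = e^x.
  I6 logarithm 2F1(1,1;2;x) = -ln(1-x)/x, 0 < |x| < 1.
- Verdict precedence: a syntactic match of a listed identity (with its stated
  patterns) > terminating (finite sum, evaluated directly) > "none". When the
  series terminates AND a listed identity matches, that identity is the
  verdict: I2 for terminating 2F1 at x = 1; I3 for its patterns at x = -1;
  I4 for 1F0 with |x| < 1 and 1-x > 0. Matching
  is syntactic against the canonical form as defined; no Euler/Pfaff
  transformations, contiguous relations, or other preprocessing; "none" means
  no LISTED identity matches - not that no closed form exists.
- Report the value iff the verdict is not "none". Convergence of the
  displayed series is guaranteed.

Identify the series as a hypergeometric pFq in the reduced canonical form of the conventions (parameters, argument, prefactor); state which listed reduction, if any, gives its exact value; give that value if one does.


x = -\frac{7}{9} here; the reduced form reads 2F1, upper {-11, \frac{7}{3}}, lower {-\frac{7}{4}}, C = -\frac{7}{9}. Verdict: terminating - no listed pattern fits, but -11 in the upper list cuts the series at k = 11; direct evaluation. Exact value: -\frac{5356977616085625486489194767}{5993729071315065898893}.

Key step: t_0 being -\frac{7}{9}, the (-1)^k factor (C = -7/9, x = -7/9) folds into the argument's sign.
Term ratio: r(k) = -\frac{7}{9} * (k-11) (k+\frac{7}{3}) / [(k-\frac{7}{4}) (k+1)] - rational in k, leading ratio -\frac{7}{9}; with t_0 = -\frac{7}{9}, classification follows.


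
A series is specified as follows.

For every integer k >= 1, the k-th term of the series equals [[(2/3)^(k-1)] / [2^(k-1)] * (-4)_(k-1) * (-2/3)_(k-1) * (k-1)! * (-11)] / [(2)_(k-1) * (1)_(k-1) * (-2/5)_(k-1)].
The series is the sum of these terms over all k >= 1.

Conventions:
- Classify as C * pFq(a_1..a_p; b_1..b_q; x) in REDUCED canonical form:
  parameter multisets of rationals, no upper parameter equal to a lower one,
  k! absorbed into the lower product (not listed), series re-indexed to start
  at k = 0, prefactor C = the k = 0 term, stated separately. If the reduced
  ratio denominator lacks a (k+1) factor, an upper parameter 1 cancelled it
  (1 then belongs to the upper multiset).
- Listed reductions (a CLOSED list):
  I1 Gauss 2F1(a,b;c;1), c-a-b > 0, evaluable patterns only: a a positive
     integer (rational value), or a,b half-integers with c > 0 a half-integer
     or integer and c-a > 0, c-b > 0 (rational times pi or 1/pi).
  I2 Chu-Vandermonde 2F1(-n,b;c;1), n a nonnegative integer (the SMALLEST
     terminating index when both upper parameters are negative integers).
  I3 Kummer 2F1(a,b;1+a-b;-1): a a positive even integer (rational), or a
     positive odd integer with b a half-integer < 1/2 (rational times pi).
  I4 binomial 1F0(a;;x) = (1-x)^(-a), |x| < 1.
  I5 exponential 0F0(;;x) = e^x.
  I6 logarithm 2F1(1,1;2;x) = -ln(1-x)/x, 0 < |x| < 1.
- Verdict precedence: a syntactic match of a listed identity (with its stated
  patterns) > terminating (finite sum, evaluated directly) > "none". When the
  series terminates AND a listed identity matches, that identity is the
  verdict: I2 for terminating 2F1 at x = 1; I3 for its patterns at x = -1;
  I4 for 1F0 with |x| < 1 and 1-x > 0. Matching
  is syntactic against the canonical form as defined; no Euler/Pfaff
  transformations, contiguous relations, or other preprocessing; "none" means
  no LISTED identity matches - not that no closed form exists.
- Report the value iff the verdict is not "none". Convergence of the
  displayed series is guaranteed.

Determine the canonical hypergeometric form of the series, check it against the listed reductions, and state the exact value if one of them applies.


Key observation: t_0 = -11 here, and (1)_k (prefactor -11) is k! itself.
Consecutive-term ratio: r(k) = (1/3) * (k-4) (k-2/3) (k+1) / [(k-2/5) (k+2) (k+1)] - poly over poly, x = (1/3) from leading terms; C = -11 at k = 0.

Canonical form: C = -11 times 3F2 with upper {-4, -2/3, 1}, lower {-2/5, 2}, x = 1/3. Verdict: terminating (-4 upstairs). 5 nonzero terms in all; added directly. Hence: -190784/255879.


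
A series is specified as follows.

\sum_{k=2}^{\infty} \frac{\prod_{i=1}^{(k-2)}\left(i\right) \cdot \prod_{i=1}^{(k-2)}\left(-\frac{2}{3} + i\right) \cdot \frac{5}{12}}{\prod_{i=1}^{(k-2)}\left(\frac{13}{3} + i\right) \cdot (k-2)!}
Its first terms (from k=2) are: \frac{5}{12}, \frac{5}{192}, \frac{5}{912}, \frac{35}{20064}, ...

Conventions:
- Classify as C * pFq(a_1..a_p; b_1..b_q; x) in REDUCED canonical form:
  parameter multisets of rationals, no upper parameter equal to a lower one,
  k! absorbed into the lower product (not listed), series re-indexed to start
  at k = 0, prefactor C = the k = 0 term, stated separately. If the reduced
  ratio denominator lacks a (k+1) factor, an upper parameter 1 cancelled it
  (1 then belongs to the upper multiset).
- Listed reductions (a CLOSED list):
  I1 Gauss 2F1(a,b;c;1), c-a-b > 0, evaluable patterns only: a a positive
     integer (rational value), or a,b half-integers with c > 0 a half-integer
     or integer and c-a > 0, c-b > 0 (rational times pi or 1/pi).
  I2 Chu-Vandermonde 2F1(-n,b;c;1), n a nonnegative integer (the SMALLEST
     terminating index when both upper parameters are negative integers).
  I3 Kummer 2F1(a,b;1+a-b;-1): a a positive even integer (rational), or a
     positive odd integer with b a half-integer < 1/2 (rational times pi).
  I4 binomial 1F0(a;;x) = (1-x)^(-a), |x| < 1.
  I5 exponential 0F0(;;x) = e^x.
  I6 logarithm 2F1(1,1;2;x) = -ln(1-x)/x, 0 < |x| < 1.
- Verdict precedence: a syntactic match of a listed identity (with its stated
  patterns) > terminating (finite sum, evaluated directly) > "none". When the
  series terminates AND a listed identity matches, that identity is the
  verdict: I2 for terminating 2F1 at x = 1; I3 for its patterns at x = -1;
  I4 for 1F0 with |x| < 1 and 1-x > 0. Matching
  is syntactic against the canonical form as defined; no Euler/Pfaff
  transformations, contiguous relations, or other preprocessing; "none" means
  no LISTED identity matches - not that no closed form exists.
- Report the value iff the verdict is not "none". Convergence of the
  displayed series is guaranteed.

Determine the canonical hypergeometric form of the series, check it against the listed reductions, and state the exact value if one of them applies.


This is \frac{5}{12} * 2F1(\frac{1}{3}, 1; \frac{16}{3}; 1) in reduced canonical form. Verdict at x = 1: Gauss (I1, integer-parameter pattern) matches (x = 1: the Gamma ratio telescopes since c-a-b = 4 > 0 and a = 1 in Z>0). Sum: \frac{65}{144}.

Key step: from the first term \frac{5}{12}: the running product (C = 5/12, x = 1) telescopes to a rising factorial.
Term ratio: r(k) = 1 * (k+\frac{1}{3}) (k+1) / [(k+\frac{16}{3}) (k+1)] ; factor over Q: parameters, x = 1, and C = \frac{5}{12}.


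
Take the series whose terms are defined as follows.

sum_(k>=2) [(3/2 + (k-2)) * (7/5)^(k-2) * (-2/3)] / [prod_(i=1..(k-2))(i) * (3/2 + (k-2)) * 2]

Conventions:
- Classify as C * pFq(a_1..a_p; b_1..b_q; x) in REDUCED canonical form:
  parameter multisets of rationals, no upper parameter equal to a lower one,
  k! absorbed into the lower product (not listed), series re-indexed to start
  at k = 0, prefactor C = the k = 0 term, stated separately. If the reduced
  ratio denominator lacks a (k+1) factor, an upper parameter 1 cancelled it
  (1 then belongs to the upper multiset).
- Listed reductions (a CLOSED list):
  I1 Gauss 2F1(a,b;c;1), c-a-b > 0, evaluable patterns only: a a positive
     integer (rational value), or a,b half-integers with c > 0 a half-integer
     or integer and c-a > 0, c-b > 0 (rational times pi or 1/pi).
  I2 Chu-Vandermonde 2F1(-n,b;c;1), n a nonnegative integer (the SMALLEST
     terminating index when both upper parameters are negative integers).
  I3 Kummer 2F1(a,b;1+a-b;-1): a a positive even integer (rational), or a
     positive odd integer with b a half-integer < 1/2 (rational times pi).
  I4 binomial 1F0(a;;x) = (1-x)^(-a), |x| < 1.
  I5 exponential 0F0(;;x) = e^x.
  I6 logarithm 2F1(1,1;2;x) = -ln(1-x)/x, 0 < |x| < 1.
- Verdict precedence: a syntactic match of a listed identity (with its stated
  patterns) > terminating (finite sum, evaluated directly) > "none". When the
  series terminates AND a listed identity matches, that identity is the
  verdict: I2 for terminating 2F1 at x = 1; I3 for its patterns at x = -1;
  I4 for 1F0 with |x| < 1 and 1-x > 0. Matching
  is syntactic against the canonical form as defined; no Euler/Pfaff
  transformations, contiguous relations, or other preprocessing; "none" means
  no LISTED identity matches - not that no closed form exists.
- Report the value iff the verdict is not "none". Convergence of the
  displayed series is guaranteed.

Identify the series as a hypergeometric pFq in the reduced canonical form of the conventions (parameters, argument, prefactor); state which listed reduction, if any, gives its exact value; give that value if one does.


x = 7/5 here; the reduced form reads 0F0, upper {-}, lower {-}, C = -1/3. Verdict: exponential (I5) applies (the 0F0 exponential series at x = 7/5). Exact value: (-1/3) * e^(7/5).

The tell: from the first term -1/3: the product of the first k integers (prefactor -1/3) is k!.
Term ratio: r(k) = (7/5) * 1 / [(k+1)] - rational in k, leading ratio (7/5); with t_0 = -1/3, classification follows.


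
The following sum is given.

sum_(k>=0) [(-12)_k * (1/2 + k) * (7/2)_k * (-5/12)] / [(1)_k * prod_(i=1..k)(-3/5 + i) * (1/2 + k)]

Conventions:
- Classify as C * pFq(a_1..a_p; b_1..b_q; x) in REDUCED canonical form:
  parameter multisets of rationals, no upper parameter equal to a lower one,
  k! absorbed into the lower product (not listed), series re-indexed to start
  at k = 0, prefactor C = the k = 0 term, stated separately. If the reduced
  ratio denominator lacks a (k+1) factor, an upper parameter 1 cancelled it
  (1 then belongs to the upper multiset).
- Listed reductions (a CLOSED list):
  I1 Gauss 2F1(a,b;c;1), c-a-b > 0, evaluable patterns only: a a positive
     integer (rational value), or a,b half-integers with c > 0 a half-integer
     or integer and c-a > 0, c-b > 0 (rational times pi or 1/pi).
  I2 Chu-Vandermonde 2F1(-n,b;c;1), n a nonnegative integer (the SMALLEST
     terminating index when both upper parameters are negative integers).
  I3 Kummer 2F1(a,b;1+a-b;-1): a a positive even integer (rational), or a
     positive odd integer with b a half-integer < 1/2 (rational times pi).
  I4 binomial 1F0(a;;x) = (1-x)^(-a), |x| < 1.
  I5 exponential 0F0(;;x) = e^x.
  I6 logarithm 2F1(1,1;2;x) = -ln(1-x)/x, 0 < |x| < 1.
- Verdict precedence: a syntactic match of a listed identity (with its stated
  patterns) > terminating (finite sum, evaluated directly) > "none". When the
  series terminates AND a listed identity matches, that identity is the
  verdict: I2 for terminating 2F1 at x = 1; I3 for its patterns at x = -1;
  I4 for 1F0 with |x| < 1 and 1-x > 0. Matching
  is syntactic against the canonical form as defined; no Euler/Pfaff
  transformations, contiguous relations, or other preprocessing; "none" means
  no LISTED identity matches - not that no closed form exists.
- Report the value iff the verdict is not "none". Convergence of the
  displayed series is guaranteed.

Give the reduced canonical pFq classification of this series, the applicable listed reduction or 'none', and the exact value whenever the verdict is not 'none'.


With C = -5/12: the canonical form is 2F1(-12, 7/2; 2/5; 1). Verdict: the Chu-Vandermonde identity I2 matches (terminating 2F1 at x = 1 with n = 12, b = 7/2, c = 2/5). Hence: -3373142395/17855454117888.

Key observation: x = 1 and the factor k + 1/2 cancels (top and bottom), leaving C = -5/12, x = 1.
Step ratio: r(k) = 1 * (k-12) (k+7/2) / [(k+2/5) (k+1)] ; factor over Q: parameters, x = 1, and C = -5/12.


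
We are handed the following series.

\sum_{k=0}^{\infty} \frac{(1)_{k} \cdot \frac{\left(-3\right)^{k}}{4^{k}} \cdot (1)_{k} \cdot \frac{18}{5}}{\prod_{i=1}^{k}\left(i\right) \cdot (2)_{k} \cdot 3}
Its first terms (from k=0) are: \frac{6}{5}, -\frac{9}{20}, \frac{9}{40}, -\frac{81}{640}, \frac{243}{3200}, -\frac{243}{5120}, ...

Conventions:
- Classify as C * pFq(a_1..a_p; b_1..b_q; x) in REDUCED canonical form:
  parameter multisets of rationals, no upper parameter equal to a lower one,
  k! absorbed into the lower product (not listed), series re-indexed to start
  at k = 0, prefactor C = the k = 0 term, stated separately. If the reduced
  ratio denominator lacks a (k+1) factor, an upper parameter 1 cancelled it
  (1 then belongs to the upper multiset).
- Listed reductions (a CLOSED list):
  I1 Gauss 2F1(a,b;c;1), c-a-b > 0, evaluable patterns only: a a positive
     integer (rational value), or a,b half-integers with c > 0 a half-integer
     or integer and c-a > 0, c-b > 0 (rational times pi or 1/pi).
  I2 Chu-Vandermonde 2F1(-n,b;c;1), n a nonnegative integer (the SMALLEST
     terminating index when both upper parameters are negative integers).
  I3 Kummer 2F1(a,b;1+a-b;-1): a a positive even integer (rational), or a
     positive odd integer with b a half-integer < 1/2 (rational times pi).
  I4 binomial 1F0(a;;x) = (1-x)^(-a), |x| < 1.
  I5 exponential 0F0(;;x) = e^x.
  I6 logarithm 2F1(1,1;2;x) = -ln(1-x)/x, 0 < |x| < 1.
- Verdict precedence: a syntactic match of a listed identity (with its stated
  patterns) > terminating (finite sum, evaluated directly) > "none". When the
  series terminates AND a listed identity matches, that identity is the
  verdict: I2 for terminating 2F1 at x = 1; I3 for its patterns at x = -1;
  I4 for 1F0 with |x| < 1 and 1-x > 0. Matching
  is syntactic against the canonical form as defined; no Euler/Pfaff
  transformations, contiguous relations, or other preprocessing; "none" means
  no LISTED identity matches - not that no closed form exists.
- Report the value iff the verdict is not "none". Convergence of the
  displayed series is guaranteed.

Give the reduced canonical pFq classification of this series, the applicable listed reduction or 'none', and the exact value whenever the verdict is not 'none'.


At argument -\frac{3}{4}: a 2F1 with upper {1, 1}, lower {2}, scaled by C = \frac{6}{5}. Verdict (x = -\frac{3}{4}): the I6 logarithm reduction applies (the logarithm: parameters (1,1;2), x = -\frac{3}{4}). Its exact value is \frac{8}{5} \cdot \ln\left(\frac{7}{4}\right).

First insight: t_0 being \frac{6}{5}, the two geometric factors (C = 6/5) combine into one argument.
Ratio: r(k) = -\frac{3}{4} * (k+1) (k+1) / [(k+2) (k+1)] - rational in k, leading ratio -\frac{3}{4}; with t_0 = \frac{6}{5}, classification follows.


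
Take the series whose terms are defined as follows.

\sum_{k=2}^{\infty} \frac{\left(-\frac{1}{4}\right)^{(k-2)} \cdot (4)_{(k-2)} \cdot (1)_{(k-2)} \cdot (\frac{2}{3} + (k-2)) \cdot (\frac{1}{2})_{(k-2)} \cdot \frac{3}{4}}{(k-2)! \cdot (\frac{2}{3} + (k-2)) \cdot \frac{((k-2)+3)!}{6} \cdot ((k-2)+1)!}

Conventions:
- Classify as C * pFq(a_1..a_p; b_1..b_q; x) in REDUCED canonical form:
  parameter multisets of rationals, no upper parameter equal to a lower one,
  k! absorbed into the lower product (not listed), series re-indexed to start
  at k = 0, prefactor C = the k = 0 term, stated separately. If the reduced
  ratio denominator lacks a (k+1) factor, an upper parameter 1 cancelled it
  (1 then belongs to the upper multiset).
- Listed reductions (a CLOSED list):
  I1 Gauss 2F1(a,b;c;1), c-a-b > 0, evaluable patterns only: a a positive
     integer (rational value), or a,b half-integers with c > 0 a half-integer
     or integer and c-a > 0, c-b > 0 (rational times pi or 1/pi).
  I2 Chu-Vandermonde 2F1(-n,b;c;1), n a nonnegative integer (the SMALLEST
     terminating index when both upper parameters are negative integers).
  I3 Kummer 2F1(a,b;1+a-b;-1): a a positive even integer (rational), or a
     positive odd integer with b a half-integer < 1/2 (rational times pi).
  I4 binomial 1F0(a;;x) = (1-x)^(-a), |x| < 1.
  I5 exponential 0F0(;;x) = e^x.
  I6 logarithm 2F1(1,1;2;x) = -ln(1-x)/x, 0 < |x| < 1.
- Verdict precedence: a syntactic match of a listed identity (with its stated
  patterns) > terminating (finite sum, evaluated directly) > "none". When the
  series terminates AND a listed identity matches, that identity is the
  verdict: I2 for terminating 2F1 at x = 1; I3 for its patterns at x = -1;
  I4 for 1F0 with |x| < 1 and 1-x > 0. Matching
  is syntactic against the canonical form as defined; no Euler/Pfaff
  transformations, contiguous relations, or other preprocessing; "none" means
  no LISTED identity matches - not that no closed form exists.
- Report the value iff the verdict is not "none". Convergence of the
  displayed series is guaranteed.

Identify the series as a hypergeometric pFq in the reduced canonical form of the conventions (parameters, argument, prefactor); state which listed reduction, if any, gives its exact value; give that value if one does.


This is \frac{3}{4} * 2F1(\frac{1}{2}, 1; 2; -\frac{1}{4}) in reduced canonical form. Verdict: none. A 2F1 with upper {\frac{1}{2}, 1} fits none of I1-I6 at x = -\frac{1}{4}; the sum runs forever.

The tell: t_0 being \frac{3}{4}, the factor k + 2/3 cancels (top and bottom), leaving C = 3/4.
Adjacent-term ratio: r(k) = -\frac{1}{4} * (k+\frac{1}{2}) (k+1) / [(k+2) (k+1)] - rational; roots negated = parameters, x = -\frac{1}{4}, C = \frac{3}{4}.


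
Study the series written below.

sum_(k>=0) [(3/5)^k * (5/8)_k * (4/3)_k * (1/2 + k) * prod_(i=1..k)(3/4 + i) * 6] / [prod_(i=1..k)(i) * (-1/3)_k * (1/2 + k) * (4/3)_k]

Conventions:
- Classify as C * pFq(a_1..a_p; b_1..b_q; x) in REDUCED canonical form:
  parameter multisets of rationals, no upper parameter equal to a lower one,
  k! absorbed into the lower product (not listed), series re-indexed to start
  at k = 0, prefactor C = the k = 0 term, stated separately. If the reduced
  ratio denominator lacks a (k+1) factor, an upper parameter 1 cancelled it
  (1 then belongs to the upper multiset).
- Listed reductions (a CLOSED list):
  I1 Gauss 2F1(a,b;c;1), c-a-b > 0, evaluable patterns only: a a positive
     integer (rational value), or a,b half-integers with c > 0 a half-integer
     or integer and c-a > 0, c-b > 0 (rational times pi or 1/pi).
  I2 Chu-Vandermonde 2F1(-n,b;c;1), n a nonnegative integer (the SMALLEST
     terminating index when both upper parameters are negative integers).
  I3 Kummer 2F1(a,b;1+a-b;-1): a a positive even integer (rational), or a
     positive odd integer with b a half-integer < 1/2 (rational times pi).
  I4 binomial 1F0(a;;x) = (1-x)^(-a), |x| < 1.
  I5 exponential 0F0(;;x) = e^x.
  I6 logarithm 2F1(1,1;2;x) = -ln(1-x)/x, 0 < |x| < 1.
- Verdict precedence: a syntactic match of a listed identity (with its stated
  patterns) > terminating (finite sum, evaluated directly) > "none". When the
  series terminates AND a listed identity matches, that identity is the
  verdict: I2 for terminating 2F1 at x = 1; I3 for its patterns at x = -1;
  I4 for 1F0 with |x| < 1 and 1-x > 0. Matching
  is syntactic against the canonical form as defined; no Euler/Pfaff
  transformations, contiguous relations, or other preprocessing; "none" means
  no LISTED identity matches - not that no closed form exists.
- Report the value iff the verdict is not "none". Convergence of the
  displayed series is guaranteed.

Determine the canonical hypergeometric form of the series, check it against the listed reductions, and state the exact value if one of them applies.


This is 6 * 2F1(5/8, 7/4; -1/3; 3/5) in reduced canonical form. Verdict: no listed reduction: x = 3/5 and upper {5/8, 7/4} fail every I1-I6 pattern.

Key step: from the first term 6: the running product (C = 6) telescopes to a rising factorial.
Step ratio: r(k) = (3/5) * (k+5/8) (k+7/4) / [(k-1/3) (k+1)] - rational; roots negated = parameters, x = (3/5), C = 6.


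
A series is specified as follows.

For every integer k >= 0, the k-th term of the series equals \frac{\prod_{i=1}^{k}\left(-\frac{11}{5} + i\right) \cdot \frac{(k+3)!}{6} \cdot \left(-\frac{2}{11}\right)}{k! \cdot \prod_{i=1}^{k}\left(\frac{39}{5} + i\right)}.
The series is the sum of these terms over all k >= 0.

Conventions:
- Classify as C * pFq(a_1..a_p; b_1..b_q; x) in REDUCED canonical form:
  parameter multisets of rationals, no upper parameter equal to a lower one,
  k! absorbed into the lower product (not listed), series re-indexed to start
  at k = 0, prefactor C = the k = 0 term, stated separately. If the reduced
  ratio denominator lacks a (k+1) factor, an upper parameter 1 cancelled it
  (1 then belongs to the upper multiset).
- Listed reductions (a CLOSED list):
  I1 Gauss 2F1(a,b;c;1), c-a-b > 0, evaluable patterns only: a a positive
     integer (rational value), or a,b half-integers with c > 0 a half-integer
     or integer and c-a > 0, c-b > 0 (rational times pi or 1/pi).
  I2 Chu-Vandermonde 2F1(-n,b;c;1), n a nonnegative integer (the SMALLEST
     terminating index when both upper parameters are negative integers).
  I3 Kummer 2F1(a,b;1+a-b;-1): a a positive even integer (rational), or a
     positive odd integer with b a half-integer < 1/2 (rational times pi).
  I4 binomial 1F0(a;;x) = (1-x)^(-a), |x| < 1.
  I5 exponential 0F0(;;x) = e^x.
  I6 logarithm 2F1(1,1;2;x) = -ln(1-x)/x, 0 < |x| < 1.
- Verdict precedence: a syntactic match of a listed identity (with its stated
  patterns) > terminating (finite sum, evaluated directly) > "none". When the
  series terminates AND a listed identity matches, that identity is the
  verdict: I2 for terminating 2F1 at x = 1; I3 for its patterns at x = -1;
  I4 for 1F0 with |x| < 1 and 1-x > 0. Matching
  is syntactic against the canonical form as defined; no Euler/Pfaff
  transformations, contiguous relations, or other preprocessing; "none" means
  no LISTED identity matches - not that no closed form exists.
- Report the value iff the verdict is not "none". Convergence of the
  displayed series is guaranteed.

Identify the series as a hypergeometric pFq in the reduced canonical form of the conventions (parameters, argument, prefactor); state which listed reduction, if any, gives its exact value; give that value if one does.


Prefactor -\frac{2}{11}, argument 1: 2F1 with upper {-\frac{6}{5}, 4} over lower {\frac{44}{5}}. Verdict: the Gauss summation I1 applies (x = 1: the Gamma ratio telescopes since c-a-b = 6 > 0 and a = 4 in Z>0). Its exact value is -\frac{12818}{144375}.

Key step: with t_0 = -\frac{2}{11}, the factorial ratio (C = -2/11, x = 1) (k+a-1)!/(a-1)! is a rising factorial (a)_k.
Consecutive-term ratio: r(k) = 1 * (k-\frac{6}{5}) (k+4) / [(k+\frac{44}{5}) (k+1)] - rational; roots negated = parameters, x = 1, C = -\frac{2}{11}.


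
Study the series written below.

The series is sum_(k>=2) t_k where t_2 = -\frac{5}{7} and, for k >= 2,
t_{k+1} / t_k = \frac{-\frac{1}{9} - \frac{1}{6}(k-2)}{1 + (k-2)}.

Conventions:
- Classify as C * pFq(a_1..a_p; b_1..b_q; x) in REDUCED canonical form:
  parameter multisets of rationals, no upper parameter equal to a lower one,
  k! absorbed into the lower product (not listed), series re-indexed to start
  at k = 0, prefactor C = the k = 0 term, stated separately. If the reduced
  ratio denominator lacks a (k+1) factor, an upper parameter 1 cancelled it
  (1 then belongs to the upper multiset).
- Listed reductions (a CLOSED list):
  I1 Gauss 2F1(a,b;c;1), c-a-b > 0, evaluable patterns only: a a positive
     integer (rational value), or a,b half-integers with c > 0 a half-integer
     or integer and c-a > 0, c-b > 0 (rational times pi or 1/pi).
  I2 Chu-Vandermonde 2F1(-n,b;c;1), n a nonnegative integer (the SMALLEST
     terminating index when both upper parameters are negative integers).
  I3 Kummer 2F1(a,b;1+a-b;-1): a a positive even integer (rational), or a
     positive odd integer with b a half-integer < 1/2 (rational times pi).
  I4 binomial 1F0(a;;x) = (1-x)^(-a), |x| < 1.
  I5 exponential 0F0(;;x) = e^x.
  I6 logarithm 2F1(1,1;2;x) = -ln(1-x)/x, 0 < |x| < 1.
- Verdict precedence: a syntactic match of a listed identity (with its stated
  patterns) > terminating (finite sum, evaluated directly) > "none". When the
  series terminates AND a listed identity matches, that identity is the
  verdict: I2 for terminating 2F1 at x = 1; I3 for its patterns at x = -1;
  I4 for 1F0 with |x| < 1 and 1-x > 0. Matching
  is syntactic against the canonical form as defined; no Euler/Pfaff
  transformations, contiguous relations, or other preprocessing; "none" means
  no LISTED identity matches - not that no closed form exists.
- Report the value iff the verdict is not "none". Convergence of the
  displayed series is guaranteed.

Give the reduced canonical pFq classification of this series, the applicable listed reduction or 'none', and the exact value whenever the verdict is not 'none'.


This is -\frac{5}{7} * 1F0(\frac{2}{3}; -; -\frac{1}{6}) in reduced canonical form. Verdict: binomial (I4) matches (the 1F0 binomial series: exponent -2/3, x = -\frac{1}{6}). Sum: \left(-\frac{5}{7}\right) \cdot \left(\frac{7}{6}\right)^{-\frac{2}{3}}.

Structural cue: with t_0 = -\frac{5}{7}, factor the ratio over Q (C = -5/7): negated roots = parameters.
Term ratio: r(k) = -\frac{1}{6} * (k+\frac{2}{3}) / [(k+1)] ; factor over Q: parameters, x = -\frac{1}{6}, and C = -\frac{5}{7}.


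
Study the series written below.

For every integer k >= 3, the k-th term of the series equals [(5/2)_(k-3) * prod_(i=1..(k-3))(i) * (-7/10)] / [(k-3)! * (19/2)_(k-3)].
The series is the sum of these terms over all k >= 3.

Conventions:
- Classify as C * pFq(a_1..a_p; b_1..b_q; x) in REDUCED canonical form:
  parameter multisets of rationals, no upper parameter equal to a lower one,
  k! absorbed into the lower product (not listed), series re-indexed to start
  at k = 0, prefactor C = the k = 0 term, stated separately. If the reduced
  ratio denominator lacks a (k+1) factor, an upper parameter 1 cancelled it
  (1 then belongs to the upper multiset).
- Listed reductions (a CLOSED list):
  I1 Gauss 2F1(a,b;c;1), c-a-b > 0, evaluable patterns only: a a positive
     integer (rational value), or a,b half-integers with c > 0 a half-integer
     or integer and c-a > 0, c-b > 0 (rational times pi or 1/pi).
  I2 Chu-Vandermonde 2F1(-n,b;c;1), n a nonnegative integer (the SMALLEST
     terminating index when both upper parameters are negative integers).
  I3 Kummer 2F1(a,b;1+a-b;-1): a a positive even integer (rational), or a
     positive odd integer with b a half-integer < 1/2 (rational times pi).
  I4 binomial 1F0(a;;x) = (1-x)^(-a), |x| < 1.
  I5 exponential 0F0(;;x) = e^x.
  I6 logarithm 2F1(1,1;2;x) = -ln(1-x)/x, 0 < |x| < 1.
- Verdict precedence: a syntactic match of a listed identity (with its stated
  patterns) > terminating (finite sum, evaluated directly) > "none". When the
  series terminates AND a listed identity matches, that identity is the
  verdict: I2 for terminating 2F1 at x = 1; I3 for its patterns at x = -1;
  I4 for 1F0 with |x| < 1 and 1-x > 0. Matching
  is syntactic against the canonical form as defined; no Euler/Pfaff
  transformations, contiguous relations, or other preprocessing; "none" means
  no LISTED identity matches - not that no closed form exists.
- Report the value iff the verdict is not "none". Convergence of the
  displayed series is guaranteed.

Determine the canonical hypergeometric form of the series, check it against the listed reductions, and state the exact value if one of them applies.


Prefactor -7/10, argument 1: 2F1 with upper {1, 5/2} over lower {19/2}. Verdict: Gauss's theorem (I1) matches (x = 1: the Gamma ratio telescopes since c-a-b = 6 > 0 and a = 1 in Z>0). Sum: -119/120.

The tell: t_0 = -7/10 here, and the running product (C = -7/10) telescopes to a rising factorial.
Adjacent-term ratio: r(k) = 1 * (k+1) (k+5/2) / [(k+19/2) (k+1)] - rational; roots negated = parameters, x = 1, C = -7/10.


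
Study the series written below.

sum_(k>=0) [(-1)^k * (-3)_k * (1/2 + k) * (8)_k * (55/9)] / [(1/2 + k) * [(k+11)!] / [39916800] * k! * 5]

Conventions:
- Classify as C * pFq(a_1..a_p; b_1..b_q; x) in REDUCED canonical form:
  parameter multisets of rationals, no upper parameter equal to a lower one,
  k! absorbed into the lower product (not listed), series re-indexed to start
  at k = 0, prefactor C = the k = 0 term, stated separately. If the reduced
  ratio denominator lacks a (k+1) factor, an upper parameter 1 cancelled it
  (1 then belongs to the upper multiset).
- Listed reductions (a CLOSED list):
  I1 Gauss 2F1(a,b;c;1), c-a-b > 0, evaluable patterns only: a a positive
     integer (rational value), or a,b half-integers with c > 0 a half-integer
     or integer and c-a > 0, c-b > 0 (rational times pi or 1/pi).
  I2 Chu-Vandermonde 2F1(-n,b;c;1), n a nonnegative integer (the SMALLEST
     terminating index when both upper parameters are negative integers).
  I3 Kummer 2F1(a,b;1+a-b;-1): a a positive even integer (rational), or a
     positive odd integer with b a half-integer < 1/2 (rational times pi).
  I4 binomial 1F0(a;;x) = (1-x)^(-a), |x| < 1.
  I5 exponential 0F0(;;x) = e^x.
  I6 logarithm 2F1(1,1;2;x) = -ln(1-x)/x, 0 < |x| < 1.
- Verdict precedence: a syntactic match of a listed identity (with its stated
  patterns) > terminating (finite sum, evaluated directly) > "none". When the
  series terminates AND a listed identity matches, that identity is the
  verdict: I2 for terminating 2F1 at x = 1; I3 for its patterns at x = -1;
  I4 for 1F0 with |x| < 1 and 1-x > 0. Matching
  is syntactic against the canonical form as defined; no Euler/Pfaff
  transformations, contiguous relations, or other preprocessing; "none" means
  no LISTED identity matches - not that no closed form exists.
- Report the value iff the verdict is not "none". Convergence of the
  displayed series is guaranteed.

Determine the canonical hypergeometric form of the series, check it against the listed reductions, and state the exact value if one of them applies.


Key step: t_0 = 11/9 here, and striking the common factor k + 1/2 reduces the term (prefactor 11/9).
Step ratio: r(k) = (-1) * (k-3) (k+8) / [(k+12) (k+1)] - rational in k, leading ratio (-1); with t_0 = 11/9, classification follows.

Classification (C = 11/9): 2F1 with upper {-3, 8}, lower {12}, argument x = -1. Verdict: this is Kummer's theorem (I3) (x = -1; c = 12 equals 1+a-b for upper {-3, 8}: listed pattern). Hence: 121/21.


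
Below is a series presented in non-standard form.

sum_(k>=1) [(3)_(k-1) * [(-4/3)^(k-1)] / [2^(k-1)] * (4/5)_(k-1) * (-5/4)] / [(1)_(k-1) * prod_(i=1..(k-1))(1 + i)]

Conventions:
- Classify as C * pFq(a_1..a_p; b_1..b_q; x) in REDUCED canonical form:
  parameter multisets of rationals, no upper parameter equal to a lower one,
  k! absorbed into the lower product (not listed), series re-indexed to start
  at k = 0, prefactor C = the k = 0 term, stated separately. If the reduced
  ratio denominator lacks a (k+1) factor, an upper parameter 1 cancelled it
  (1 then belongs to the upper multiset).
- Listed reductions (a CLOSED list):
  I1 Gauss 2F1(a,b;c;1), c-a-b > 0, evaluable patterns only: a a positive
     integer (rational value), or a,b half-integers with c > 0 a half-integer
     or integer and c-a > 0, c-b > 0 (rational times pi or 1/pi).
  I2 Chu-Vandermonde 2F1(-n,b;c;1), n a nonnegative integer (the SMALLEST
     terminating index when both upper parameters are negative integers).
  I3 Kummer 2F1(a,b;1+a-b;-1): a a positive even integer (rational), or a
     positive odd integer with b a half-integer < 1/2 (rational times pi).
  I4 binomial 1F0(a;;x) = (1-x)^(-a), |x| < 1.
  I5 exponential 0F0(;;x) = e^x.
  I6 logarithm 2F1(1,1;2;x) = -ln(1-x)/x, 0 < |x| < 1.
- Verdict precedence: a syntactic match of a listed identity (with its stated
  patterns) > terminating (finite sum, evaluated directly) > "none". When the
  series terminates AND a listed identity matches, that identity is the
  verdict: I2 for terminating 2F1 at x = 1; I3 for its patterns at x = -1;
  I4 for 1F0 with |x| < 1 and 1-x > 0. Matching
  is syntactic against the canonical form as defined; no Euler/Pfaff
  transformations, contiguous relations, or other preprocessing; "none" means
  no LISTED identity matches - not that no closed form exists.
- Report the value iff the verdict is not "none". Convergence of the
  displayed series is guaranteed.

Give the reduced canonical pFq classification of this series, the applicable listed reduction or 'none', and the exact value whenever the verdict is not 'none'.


With C = -5/4: the canonical form is 2F1(4/5, 3; 2; -2/3). Verdict: none (x = -2/3): each listed identity misses the multisets {4/5, 3} ; {2}.

Structural cue: t_0 being -5/4, the two k-th powers (prefactor -5/4) combine into one argument.
Adjacent-term ratio: r(k) = (-2/3) * (k+4/5) (k+3) / [(k+2) (k+1)] - rational in k. x = (-2/3); t_0 = -5/4; negate the roots.


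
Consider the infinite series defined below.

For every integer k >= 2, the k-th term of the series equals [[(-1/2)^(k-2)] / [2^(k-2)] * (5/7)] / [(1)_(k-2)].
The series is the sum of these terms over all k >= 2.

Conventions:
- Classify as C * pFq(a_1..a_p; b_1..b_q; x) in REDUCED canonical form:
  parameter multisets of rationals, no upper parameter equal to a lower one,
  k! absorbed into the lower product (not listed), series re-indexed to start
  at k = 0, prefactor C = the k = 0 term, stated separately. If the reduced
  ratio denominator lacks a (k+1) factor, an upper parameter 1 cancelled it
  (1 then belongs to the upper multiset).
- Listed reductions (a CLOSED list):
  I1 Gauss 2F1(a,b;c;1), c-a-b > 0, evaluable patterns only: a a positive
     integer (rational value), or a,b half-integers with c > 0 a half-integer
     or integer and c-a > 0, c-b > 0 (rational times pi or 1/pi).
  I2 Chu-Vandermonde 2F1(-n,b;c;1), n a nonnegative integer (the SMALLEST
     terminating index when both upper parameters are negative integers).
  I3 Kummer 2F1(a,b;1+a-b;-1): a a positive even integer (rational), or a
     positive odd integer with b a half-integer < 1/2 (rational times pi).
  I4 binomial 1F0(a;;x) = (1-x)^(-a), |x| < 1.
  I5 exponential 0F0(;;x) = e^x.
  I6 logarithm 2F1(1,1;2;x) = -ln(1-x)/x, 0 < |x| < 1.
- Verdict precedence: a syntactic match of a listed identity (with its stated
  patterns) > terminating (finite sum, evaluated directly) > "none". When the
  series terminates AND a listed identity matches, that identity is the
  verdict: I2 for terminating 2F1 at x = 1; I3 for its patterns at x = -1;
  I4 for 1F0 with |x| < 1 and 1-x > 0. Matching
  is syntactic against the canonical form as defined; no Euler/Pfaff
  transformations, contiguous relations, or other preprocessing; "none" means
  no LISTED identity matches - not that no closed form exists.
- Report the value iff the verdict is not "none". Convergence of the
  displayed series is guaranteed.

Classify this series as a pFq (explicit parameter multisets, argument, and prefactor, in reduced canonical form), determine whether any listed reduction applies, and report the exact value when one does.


Key step: with t_0 = 5/7, (1)_k (prefactor 5/7) is k! itself.
Step ratio: r(k) = (-1/4) * 1 / [(k+1)] - rational; roots negated = parameters, x = (-1/4), C = 5/7.

The series (x = -1/4) is 0F0: upper {-}, lower {-}, prefactor 5/7. Verdict (x = -1/4): the I5 exponential reduction applies (the 0F0 exponential series at x = -1/4). Value: (5/7) * e^(-1/4).
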